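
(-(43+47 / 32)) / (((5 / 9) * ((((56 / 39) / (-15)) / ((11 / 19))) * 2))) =16482609 / 68096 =242.05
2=2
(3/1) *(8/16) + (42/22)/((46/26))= 1305/506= 2.58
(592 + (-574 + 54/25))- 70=-1246/25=-49.84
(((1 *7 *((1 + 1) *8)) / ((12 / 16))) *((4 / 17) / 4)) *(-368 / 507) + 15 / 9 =-121769 / 25857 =-4.71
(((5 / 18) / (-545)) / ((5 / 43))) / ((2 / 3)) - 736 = -4813483 / 6540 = -736.01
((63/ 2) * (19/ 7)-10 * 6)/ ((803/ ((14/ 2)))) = 357/ 1606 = 0.22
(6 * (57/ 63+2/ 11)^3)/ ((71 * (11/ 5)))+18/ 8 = 29513264153/ 12835881828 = 2.30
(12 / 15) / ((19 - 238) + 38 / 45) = -36 / 9817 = -0.00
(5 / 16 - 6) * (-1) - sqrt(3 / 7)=91 / 16 - sqrt(21) / 7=5.03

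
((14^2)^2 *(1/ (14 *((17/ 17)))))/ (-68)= -686/ 17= -40.35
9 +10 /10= 10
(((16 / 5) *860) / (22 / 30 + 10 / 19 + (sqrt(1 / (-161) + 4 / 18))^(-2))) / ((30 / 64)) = 130929152 / 131333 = 996.93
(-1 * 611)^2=373321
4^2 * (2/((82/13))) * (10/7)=7.25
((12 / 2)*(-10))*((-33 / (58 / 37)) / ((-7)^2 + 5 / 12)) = 439560 / 17197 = 25.56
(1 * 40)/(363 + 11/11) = 10/91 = 0.11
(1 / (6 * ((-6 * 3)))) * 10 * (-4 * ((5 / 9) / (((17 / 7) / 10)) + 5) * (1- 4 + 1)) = -22300 / 4131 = -5.40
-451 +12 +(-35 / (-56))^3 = -224643 / 512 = -438.76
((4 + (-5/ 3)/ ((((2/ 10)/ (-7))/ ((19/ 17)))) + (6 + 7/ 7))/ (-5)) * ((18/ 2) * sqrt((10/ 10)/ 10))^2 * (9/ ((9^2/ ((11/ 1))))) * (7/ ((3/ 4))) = -598444/ 425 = -1408.10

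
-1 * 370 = -370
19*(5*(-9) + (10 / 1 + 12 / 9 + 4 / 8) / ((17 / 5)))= -80465 / 102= -788.87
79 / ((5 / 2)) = 158 / 5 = 31.60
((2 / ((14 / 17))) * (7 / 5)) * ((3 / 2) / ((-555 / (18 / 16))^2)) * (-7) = -3213 / 21904000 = -0.00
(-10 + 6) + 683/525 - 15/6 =-5459/1050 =-5.20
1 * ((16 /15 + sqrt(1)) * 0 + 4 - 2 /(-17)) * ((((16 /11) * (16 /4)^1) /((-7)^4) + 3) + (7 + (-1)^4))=2905850 /64141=45.30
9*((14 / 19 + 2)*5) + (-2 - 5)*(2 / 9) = 20794 / 171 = 121.60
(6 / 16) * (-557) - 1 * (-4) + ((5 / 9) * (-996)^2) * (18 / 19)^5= 420367.45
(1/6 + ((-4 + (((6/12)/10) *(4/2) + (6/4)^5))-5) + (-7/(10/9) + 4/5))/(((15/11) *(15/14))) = -245399/54000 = -4.54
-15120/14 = -1080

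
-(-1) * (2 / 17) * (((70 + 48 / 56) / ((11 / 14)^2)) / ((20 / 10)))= 13888 / 2057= 6.75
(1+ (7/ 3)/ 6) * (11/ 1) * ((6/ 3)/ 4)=7.64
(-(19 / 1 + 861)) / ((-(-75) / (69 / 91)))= -4048 / 455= -8.90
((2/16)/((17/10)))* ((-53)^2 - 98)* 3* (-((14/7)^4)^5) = -10660085760/17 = -627063868.24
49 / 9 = 5.44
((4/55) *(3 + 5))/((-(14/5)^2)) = -40/539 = -0.07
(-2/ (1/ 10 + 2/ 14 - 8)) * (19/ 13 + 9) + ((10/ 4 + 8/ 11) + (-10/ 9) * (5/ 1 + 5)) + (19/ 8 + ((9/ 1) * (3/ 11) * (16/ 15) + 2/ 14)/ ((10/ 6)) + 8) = 2232347699/ 326125800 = 6.85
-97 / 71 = -1.37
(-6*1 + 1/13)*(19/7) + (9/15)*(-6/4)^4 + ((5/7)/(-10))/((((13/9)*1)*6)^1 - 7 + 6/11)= -6946831/531440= -13.07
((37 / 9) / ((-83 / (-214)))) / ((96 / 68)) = 67303 / 8964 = 7.51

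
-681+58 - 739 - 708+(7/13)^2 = -349781/169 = -2069.71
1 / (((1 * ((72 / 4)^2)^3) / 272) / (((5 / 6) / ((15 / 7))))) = 119 / 38263752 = 0.00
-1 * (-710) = 710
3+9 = 12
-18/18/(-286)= 1/286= 0.00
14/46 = 7/23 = 0.30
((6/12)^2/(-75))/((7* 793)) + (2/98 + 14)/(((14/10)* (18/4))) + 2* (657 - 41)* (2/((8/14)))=117346501117/27199900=4314.23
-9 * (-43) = 387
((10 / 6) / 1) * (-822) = -1370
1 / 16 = 0.06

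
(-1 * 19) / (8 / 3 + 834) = -57 / 2510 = -0.02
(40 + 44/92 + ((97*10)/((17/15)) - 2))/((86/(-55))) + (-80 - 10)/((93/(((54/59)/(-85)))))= -35176927653/61501954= -571.96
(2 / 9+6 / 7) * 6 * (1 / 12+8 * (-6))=-19550 / 63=-310.32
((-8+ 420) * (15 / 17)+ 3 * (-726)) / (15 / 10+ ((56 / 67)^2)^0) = -61692 / 85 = -725.79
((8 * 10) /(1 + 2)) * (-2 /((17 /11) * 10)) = -176 /51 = -3.45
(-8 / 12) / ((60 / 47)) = -47 / 90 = -0.52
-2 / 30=-1 / 15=-0.07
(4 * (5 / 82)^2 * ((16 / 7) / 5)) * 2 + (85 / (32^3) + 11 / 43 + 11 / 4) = 3.02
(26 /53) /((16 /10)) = 65 /212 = 0.31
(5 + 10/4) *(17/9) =85/6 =14.17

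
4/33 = 0.12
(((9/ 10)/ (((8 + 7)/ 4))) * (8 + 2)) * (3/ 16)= 9/ 20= 0.45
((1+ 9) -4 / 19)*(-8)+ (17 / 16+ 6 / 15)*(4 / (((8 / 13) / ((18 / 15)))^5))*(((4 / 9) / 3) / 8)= -183035540949 / 2432000000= -75.26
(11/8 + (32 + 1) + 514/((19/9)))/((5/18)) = 380097/380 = 1000.26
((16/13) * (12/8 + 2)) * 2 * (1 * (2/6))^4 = 0.11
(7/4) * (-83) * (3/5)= -87.15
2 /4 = 1 /2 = 0.50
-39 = -39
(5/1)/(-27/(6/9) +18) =-2/9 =-0.22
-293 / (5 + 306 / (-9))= 293 / 29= 10.10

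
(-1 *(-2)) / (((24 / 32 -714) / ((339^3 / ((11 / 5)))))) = -173147640 / 3487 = -49655.19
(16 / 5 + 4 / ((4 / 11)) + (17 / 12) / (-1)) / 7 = 767 / 420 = 1.83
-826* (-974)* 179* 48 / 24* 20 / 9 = 5760391840 / 9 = 640043537.78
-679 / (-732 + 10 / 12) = 4074 / 4387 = 0.93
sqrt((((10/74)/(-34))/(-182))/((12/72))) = sqrt(1717170)/114478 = 0.01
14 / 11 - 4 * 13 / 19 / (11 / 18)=-670 / 209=-3.21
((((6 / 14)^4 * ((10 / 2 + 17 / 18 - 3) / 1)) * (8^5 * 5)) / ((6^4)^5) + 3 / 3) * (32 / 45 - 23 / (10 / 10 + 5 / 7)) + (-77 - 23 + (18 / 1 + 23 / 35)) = -94.05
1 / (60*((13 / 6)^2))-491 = -414892 / 845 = -491.00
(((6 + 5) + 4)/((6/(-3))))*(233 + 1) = -1755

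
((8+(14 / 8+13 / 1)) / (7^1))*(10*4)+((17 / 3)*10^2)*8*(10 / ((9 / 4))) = 547510 / 27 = 20278.15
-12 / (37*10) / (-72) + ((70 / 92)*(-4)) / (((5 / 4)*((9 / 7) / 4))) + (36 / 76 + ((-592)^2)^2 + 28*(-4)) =357472380671151131 / 2910420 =122825015176.90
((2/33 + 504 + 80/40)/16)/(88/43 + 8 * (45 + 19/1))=179525/2917728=0.06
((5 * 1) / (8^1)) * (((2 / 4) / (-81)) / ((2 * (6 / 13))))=-65 / 15552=-0.00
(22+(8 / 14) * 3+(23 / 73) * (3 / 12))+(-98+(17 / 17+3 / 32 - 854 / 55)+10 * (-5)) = -124687693 / 899360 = -138.64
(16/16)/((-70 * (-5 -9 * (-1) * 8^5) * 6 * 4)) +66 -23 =21304081679/495443760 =43.00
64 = 64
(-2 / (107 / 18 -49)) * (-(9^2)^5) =-125524238436 / 775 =-161966759.27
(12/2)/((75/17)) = 34/25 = 1.36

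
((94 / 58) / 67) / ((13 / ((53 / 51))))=2491 / 1288209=0.00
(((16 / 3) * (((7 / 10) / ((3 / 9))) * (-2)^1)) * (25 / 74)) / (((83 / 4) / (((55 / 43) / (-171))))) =0.00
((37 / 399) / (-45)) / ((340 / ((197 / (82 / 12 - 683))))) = 7289 / 4127794650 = 0.00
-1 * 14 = -14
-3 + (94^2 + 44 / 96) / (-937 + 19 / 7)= -391081 / 31392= -12.46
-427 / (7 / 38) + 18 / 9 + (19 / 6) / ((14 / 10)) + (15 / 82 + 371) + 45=-1633795 / 861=-1897.56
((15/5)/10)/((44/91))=273/440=0.62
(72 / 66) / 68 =3 / 187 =0.02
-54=-54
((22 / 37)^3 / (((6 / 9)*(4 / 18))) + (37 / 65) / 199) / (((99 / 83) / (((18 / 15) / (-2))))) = -77319841133 / 108107431575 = -0.72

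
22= 22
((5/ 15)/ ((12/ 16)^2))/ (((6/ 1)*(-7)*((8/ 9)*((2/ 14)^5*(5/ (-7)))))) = 16807/ 45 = 373.49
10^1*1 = 10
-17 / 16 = -1.06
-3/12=-0.25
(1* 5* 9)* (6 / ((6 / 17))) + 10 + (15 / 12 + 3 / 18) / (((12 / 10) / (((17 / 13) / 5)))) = 725689 / 936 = 775.31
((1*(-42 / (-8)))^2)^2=194481 / 256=759.69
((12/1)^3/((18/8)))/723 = 256/241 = 1.06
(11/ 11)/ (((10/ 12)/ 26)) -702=-3354/ 5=-670.80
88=88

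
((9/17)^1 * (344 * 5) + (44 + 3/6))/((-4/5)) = -162365/136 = -1193.86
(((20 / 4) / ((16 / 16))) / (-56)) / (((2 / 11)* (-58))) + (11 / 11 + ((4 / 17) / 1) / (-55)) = 1.00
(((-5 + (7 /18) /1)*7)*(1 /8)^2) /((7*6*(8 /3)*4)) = -83 /73728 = -0.00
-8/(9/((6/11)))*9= -48/11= -4.36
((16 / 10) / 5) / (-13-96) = -8 / 2725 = -0.00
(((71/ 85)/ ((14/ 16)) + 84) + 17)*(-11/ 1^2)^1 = -667293/ 595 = -1121.50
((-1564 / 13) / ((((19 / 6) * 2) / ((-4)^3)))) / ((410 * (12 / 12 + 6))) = 150144 / 354445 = 0.42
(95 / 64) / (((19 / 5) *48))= 25 / 3072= 0.01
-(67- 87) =20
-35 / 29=-1.21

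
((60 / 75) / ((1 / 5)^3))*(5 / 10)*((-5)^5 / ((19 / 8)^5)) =-5120000000 / 2476099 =-2067.77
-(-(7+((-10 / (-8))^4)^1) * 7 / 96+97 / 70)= -599771 / 860160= -0.70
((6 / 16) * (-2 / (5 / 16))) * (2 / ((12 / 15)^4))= -11.72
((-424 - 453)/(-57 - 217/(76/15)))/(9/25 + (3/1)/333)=15413275/647424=23.81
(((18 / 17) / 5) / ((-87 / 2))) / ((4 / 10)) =-6 / 493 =-0.01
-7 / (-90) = 7 / 90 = 0.08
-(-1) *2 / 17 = 2 / 17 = 0.12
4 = 4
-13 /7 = -1.86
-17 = -17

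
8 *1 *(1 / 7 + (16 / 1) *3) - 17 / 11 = 29537 / 77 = 383.60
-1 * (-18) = 18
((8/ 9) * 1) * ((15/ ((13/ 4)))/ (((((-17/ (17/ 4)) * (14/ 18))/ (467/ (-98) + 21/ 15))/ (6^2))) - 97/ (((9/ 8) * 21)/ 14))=108.66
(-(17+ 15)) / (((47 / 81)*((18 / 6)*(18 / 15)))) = -720 / 47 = -15.32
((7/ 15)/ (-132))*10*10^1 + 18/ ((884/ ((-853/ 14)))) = -976603/ 612612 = -1.59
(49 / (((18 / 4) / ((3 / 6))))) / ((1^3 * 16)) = 49 / 144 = 0.34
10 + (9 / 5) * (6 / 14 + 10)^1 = 1007 / 35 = 28.77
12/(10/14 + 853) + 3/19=1627/9462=0.17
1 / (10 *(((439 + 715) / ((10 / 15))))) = 1 / 17310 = 0.00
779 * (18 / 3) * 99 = 462726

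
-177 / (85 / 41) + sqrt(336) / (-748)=-7257 / 85-sqrt(21) / 187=-85.40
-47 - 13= -60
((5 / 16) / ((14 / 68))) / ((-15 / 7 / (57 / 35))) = -323 / 280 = -1.15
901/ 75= 12.01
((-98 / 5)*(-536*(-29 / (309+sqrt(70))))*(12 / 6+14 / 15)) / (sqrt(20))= -3451824992*sqrt(5) / 11926375+33512864*sqrt(14) / 7155825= -629.66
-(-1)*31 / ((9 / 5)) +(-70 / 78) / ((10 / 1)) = 4009 / 234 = 17.13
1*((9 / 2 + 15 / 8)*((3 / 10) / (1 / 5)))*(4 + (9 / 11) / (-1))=5355 / 176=30.43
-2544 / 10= -1272 / 5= -254.40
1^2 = 1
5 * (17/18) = 85/18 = 4.72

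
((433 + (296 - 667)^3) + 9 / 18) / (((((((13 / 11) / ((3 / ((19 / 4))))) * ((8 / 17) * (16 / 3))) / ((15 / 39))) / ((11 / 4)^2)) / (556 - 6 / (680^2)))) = -31452937318248295113 / 1788706816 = -17584177036.11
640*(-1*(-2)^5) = 20480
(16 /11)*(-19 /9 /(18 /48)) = -2432 /297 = -8.19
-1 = -1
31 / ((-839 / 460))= -14260 / 839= -17.00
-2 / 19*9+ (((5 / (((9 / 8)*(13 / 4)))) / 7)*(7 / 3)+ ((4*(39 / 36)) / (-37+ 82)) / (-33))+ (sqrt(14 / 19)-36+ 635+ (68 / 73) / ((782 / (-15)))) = sqrt(266) / 19+ 1105733779036 / 1847546415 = 599.35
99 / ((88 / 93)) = 837 / 8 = 104.62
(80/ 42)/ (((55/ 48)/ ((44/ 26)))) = 256/ 91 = 2.81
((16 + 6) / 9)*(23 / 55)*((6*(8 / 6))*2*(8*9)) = 5888 / 5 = 1177.60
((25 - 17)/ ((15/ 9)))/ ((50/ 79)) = 948/ 125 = 7.58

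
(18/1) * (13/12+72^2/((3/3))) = 186663/2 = 93331.50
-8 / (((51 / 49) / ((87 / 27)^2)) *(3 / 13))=-4285736 / 12393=-345.82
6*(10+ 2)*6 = 432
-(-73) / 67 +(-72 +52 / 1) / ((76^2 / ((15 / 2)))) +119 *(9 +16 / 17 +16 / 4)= 321215663 / 193496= 1660.06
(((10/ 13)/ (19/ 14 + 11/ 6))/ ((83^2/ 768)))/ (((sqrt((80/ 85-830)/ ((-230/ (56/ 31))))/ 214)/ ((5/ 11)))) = 684800 * sqrt(73816890)/ 5742305283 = 1.02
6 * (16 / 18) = 16 / 3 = 5.33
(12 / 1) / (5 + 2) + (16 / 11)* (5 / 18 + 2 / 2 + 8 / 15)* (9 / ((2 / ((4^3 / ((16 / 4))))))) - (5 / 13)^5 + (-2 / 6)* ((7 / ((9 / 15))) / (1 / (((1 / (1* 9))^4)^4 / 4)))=1824960664485537698687448037 / 9535866070214021081724180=191.38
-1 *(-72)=72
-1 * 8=-8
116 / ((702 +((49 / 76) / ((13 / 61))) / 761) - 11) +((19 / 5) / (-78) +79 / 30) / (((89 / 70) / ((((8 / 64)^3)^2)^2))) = 433403895854001979955 / 2581757025431001759744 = 0.17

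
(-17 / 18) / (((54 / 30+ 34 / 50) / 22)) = -4675 / 558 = -8.38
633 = 633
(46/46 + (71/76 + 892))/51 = 67939/3876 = 17.53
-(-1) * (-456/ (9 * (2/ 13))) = -988/ 3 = -329.33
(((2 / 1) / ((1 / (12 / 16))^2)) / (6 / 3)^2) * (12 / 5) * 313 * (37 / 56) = 312687 / 2240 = 139.59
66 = 66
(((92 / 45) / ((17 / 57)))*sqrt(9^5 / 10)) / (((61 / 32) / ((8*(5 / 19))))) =953856*sqrt(10) / 5185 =581.75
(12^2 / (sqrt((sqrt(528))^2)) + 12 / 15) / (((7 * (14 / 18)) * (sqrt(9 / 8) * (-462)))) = -0.00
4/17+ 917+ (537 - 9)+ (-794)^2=10741981/17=631881.24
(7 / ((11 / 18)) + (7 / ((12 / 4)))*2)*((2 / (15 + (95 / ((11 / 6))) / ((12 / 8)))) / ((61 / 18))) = 6384 / 33245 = 0.19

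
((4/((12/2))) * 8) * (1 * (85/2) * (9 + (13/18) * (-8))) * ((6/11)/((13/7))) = 276080/1287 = 214.51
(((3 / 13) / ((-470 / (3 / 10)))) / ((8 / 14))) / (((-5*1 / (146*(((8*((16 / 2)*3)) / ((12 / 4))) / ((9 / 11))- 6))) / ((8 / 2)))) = 2.17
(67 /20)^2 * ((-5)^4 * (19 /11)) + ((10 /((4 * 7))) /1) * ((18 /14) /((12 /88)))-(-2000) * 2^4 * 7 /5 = 490865715 /8624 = 56918.57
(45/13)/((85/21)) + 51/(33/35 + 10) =5.52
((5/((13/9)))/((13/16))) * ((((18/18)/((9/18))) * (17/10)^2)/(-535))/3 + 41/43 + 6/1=134872177/19439225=6.94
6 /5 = 1.20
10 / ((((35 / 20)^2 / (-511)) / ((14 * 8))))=-186880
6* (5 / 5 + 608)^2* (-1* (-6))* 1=13351716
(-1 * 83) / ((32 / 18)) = -747 / 16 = -46.69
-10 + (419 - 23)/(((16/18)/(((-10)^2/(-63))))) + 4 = -4992/7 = -713.14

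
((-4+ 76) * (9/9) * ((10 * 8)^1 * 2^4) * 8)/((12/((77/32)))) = 147840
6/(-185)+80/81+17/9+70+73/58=74.10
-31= -31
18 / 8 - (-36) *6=873 / 4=218.25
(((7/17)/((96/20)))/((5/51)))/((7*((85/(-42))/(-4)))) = 0.25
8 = 8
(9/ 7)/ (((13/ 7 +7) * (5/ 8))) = 36/ 155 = 0.23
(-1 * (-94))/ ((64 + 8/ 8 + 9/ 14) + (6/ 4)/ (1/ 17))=329/ 319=1.03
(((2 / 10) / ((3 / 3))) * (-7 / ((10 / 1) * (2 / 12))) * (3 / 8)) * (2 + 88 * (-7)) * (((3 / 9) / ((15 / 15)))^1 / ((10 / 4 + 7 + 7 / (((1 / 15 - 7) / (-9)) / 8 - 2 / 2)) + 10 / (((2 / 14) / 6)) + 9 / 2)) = 56181 / 371450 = 0.15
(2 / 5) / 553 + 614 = 1697712 / 2765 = 614.00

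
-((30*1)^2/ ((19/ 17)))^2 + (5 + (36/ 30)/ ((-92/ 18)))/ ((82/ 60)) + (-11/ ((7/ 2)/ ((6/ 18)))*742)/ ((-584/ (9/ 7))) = -225601492658877/ 347912306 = -648443.56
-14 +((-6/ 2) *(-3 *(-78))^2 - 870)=-165152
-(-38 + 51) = -13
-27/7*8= -216/7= -30.86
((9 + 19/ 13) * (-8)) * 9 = -9792/ 13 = -753.23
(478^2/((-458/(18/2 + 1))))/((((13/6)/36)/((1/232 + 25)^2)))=-259498768597335/5007314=-51823945.65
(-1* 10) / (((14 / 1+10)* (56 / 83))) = -0.62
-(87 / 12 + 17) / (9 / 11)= -1067 / 36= -29.64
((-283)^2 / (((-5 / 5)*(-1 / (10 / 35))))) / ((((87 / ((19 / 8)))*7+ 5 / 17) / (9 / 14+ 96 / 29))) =146711445 / 416353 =352.37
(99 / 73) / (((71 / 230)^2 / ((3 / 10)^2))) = 471339 / 367993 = 1.28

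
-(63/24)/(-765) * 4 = 0.01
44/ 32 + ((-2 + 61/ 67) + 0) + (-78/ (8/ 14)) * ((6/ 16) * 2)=-6840/ 67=-102.09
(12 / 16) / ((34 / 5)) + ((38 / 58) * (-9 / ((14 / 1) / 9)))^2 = 81147849 / 5604424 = 14.48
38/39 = 0.97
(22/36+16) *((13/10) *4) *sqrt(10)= 3887 *sqrt(10)/45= 273.15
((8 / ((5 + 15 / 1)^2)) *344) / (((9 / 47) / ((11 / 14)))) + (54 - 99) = -16.77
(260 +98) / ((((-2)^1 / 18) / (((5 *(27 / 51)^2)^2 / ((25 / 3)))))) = -63418626 / 83521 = -759.31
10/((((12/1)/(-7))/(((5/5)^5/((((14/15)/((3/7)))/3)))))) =-225/28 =-8.04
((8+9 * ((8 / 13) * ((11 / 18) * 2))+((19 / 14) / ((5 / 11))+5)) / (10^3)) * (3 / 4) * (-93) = -5777253 / 3640000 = -1.59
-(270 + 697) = -967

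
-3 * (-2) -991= -985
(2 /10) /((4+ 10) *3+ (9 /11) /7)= 77 /16215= 0.00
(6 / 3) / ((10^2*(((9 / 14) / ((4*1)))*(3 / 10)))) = 56 / 135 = 0.41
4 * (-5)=-20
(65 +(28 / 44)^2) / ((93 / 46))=121348 / 3751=32.35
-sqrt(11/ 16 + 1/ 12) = -0.88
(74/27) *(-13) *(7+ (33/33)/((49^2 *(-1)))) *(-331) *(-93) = -55297801364/7203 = -7677051.42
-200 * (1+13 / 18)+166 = -1606 / 9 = -178.44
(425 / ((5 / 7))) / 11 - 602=-6027 / 11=-547.91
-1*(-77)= 77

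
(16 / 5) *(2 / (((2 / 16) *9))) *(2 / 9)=512 / 405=1.26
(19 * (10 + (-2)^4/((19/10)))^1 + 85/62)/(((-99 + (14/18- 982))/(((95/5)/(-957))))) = 0.01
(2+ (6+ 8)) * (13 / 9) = 208 / 9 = 23.11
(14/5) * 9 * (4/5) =504/25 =20.16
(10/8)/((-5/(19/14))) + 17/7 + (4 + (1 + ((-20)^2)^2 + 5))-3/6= 160011.59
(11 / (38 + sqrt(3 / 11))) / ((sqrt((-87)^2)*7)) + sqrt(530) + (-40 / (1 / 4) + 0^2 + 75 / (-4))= -6915124843 / 38686116- 11*sqrt(33) / 9671529 + sqrt(530)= -155.73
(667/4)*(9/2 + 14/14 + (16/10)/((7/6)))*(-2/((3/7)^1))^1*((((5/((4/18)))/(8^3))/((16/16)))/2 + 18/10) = -1995223113/204800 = -9742.30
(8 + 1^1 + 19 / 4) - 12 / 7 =337 / 28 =12.04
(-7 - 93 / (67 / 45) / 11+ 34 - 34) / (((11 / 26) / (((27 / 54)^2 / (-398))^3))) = 0.00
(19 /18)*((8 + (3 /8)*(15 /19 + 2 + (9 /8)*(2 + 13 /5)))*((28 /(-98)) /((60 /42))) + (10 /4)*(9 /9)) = 3067 /9600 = 0.32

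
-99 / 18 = -11 / 2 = -5.50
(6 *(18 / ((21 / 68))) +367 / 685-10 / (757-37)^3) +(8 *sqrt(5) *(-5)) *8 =12537019606081 / 35794483200-320 *sqrt(5) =-365.29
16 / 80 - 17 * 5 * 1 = -424 / 5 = -84.80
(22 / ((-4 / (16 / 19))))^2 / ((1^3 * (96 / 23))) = 5566 / 1083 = 5.14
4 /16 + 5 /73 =93 /292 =0.32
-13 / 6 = -2.17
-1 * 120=-120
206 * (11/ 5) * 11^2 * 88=24128368/ 5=4825673.60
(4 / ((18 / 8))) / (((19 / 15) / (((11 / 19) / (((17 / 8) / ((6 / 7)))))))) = 14080 / 42959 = 0.33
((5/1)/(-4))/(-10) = 1/8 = 0.12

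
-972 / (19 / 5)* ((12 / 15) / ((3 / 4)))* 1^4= -5184 / 19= -272.84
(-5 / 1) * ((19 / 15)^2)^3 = -47045881 / 2278125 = -20.65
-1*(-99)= 99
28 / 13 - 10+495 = 6333 / 13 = 487.15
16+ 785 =801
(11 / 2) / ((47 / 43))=473 / 94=5.03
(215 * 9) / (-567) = -215 / 63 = -3.41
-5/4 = -1.25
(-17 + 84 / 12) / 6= -5 / 3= -1.67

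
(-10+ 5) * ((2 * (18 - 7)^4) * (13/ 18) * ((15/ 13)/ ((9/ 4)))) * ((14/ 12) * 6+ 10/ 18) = -99558800/ 243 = -409707.00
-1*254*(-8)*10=20320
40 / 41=0.98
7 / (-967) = -7 / 967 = -0.01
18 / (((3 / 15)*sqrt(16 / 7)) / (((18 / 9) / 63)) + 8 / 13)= -11700 / 95423 + 68445*sqrt(7) / 95423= 1.78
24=24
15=15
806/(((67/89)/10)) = 717340/67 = 10706.57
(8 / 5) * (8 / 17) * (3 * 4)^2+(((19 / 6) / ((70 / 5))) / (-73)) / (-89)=5029615183 / 46388580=108.42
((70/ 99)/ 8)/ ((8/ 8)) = 35/ 396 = 0.09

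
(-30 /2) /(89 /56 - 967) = 280 /18021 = 0.02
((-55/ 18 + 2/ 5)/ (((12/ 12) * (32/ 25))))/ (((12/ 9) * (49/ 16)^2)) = -0.17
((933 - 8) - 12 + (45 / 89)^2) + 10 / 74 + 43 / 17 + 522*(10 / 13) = 85331819674 / 64770017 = 1317.46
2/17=0.12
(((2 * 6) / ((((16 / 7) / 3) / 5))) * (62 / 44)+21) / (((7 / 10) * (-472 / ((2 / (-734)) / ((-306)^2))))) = 2765 / 237893369472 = 0.00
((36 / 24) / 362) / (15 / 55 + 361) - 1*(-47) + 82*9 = 2258583193 / 2877176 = 785.00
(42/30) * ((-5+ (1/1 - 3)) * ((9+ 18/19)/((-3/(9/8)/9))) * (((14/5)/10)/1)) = 92.12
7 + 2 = 9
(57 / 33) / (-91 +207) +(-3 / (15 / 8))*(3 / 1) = -30529 / 6380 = -4.79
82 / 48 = 41 / 24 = 1.71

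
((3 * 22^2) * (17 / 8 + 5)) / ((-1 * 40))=-20691 / 80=-258.64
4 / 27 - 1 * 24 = -644 / 27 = -23.85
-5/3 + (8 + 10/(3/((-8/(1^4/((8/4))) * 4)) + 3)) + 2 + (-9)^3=-135566/189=-717.28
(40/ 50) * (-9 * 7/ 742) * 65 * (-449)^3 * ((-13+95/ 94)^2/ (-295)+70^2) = 135255675680037956043/ 69075430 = 1958086626171.39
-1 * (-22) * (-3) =-66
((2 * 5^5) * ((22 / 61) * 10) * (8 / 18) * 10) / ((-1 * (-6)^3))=6875000 / 14823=463.81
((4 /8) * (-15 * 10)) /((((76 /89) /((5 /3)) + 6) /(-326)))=1813375 /483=3754.40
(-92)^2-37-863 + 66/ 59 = 446342/ 59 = 7565.12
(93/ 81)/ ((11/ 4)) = 124/ 297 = 0.42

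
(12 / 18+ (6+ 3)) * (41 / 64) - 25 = -3611 / 192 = -18.81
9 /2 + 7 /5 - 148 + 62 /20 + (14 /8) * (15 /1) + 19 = -375 /4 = -93.75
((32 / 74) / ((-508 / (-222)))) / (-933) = -8 / 39497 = -0.00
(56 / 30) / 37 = 28 / 555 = 0.05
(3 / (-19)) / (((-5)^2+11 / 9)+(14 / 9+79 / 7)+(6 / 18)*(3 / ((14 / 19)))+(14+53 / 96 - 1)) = -6048 / 2067371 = -0.00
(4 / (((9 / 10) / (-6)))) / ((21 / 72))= -640 / 7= -91.43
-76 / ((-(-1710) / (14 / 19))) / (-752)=7 / 160740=0.00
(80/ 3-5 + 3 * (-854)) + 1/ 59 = -449636/ 177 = -2540.32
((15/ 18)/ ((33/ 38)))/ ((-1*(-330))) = 19/ 6534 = 0.00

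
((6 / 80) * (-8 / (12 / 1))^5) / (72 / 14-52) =7 / 33210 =0.00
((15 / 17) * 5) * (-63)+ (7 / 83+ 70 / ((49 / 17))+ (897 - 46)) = 5900805 / 9877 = 597.43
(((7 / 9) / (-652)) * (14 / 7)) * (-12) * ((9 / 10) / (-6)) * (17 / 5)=-119 / 8150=-0.01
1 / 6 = 0.17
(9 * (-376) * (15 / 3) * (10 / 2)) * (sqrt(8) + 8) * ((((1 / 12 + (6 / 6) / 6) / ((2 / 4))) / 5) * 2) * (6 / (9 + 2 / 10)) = -2030400 / 23 - 507600 * sqrt(2) / 23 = -119489.34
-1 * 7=-7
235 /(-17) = -235 /17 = -13.82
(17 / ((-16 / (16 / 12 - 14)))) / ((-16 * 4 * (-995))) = 323 / 1528320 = 0.00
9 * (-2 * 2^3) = -144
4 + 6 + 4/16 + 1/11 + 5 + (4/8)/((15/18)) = 3507/220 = 15.94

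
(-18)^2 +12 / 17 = 5520 / 17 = 324.71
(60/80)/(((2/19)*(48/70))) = 665/64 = 10.39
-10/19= -0.53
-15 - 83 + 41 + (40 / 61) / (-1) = -3517 / 61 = -57.66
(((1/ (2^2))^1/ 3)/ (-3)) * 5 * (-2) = 5/ 18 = 0.28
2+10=12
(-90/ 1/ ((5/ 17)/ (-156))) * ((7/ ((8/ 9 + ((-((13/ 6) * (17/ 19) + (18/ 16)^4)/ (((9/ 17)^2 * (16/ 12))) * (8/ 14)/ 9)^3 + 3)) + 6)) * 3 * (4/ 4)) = 62788870595578515157708531826688/ 605759050158208992810384983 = 103653.21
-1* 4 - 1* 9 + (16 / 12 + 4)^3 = 3745 / 27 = 138.70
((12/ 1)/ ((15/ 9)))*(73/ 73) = 36/ 5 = 7.20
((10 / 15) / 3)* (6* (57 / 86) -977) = -83680 / 387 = -216.23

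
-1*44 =-44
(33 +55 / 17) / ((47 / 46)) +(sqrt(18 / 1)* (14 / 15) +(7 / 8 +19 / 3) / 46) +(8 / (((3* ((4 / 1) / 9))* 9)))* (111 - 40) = 86.91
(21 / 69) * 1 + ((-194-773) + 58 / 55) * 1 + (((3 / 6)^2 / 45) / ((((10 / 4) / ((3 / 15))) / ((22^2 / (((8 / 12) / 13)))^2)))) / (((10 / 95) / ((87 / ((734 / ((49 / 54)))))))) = 16498042052963 / 417829500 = 39485.11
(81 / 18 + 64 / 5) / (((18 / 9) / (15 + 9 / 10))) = 27507 / 200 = 137.54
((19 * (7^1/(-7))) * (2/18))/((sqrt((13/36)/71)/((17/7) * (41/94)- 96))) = 1186949 * sqrt(923)/12831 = 2810.43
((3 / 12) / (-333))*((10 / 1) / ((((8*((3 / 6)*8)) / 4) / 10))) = -25 / 2664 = -0.01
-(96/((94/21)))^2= -1016064/2209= -459.97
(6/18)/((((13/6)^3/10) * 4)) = 180/2197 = 0.08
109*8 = 872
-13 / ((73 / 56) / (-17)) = 12376 / 73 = 169.53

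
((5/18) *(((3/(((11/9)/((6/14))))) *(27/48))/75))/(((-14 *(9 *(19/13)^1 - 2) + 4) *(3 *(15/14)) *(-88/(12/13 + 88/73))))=303/2795467840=0.00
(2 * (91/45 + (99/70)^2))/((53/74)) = 6563393/584325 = 11.23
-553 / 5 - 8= -593 / 5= -118.60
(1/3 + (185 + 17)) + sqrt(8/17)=2 * sqrt(34)/17 + 607/3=203.02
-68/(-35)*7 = 68/5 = 13.60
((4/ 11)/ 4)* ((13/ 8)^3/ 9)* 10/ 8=10985/ 202752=0.05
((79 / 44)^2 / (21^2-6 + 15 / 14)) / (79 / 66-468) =-43687 / 2758637860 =-0.00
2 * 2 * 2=8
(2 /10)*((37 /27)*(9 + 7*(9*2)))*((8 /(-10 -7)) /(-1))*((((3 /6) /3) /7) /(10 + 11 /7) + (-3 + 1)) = -143708 /4131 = -34.79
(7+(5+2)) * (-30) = -420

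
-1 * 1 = -1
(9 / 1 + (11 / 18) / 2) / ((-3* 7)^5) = -335 / 147027636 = -0.00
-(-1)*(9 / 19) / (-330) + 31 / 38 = 851 / 1045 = 0.81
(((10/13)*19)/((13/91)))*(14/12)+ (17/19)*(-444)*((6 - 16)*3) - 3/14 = 124872247/10374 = 12037.04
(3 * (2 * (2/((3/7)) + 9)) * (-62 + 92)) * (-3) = -7380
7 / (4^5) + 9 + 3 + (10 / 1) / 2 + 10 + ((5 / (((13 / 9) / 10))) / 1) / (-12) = 321115 / 13312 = 24.12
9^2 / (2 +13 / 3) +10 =433 / 19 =22.79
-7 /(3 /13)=-91 /3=-30.33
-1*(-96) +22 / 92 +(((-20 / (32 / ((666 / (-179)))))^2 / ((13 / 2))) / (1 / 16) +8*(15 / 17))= 37982879107 / 325728806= 116.61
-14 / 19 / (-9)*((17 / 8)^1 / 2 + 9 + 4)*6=525 / 76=6.91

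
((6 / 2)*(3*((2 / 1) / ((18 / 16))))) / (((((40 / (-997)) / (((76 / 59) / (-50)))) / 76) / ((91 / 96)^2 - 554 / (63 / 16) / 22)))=-1403939399327 / 327096000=-4292.13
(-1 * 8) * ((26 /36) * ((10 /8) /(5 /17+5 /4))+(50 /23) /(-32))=-35939 /8694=-4.13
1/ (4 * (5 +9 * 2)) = 1/ 92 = 0.01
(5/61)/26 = 5/1586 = 0.00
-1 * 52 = -52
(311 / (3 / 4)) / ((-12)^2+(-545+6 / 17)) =-21148 / 20433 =-1.03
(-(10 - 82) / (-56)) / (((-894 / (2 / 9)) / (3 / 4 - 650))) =-371 / 1788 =-0.21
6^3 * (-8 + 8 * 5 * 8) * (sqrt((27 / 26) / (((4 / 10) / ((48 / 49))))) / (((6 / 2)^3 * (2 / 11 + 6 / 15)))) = 5940 * sqrt(65) / 7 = 6841.40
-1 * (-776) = 776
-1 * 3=-3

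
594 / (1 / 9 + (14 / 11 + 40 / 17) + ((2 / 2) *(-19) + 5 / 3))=-43.69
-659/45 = -14.64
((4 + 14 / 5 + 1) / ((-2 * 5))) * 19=-741 / 50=-14.82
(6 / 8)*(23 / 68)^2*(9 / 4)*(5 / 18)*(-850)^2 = 4959375 / 128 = 38745.12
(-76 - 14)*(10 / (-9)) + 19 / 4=419 / 4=104.75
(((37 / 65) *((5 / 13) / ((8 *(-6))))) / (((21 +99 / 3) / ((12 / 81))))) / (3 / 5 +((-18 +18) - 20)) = 185 / 286811928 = 0.00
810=810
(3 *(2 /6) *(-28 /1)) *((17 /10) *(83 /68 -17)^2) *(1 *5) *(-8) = 8059303 /17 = 474076.65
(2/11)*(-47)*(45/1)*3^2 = -38070/11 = -3460.91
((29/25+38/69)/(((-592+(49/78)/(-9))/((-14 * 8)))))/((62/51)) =116009712/435803425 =0.27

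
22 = 22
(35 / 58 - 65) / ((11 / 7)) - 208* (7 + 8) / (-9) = 585085 / 1914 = 305.69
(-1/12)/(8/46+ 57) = -0.00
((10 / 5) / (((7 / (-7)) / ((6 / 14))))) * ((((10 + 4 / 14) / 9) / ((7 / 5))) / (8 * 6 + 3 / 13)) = -1040 / 71687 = -0.01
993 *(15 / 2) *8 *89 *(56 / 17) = 296946720 / 17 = 17467454.12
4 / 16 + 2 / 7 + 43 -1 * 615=-16001 / 28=-571.46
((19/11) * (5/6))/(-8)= -95/528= -0.18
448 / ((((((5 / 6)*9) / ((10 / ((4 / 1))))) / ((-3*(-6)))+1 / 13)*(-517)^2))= 34944 / 5078491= 0.01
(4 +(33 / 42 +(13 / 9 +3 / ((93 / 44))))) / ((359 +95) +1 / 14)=29879 / 1773603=0.02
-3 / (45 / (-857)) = 857 / 15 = 57.13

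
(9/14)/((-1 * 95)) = -9/1330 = -0.01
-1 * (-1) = 1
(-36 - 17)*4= -212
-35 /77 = -5 /11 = -0.45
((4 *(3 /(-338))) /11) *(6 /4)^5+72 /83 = 2081061 /2468752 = 0.84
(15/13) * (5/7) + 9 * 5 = 4170/91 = 45.82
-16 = -16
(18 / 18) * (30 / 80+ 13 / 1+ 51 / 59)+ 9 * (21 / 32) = 38035 / 1888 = 20.15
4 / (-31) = -4 / 31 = -0.13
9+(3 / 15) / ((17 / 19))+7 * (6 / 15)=1022 / 85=12.02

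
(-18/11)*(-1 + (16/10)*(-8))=1242/55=22.58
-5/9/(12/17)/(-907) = 85/97956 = 0.00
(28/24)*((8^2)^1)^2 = 14336/3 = 4778.67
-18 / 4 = -9 / 2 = -4.50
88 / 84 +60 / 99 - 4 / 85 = 31546 / 19635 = 1.61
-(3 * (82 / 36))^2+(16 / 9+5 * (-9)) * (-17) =8257 / 12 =688.08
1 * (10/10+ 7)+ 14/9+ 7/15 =451/45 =10.02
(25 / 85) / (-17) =-5 / 289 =-0.02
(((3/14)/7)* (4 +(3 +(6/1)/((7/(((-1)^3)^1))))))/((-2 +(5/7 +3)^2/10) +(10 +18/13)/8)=8385/35791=0.23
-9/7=-1.29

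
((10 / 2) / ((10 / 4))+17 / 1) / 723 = 19 / 723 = 0.03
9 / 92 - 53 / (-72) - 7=-10211 / 1656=-6.17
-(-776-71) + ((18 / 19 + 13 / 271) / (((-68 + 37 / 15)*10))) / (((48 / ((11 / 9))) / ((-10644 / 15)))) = 308678504453 / 364425624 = 847.03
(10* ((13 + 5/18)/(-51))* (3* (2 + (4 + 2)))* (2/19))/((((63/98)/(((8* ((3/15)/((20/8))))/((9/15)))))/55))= -47111680/78489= -600.23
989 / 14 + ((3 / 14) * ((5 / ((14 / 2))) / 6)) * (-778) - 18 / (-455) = 161911 / 3185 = 50.84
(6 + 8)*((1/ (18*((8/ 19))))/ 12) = 0.15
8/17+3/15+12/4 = 312/85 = 3.67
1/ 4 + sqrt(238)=15.68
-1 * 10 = -10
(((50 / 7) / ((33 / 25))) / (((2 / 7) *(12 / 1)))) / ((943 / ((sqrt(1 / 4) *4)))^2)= 625 / 88035651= 0.00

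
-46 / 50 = -23 / 25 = -0.92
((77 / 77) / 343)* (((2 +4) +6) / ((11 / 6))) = 72 / 3773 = 0.02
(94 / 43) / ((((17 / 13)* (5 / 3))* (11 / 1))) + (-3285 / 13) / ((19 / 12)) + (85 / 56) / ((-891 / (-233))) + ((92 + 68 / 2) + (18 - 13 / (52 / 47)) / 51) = -1485797985493 / 45045360360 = -32.98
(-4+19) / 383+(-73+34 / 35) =-965018 / 13405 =-71.99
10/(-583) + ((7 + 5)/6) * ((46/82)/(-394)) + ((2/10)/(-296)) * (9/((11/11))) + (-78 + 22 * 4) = 69509821861/6969158680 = 9.97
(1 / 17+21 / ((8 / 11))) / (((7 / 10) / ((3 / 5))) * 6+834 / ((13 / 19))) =51155 / 2167432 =0.02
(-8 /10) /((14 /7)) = -2 /5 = -0.40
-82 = -82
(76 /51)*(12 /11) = 304 /187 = 1.63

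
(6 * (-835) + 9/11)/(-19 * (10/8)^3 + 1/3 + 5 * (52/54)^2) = 2570792256/16494533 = 155.86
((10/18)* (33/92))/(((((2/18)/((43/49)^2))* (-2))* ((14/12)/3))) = -2745765/1546244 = -1.78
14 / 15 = 0.93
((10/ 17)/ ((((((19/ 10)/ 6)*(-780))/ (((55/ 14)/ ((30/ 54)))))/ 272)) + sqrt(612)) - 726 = -1263174/ 1729 + 6*sqrt(17) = -705.84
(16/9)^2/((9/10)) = 2560/729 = 3.51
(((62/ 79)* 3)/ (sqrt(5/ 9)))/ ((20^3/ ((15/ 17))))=0.00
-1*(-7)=7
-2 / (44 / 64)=-32 / 11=-2.91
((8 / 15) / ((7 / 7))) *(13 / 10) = 52 / 75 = 0.69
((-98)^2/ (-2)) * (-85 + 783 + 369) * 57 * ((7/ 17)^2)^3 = -1423495.64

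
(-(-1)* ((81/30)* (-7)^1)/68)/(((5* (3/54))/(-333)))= 566433/1700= 333.20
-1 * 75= -75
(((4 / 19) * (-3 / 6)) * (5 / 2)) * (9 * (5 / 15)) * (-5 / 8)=75 / 152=0.49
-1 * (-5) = 5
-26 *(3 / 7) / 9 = -26 / 21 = -1.24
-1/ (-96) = 1/ 96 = 0.01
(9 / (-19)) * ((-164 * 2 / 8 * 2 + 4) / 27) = 26 / 19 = 1.37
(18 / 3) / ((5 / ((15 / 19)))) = 18 / 19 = 0.95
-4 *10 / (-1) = 40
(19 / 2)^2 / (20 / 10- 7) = -361 / 20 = -18.05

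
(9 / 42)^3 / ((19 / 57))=81 / 2744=0.03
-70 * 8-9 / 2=-1129 / 2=-564.50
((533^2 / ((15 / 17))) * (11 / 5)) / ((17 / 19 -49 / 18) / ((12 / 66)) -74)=-12112418604 / 1437275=-8427.35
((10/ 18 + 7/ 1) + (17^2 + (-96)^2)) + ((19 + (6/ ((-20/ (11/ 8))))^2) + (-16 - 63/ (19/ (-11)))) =10453927019/ 1094400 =9552.20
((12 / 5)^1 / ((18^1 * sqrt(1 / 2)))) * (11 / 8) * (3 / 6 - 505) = -11099 * sqrt(2) / 120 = -130.80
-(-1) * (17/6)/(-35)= -17/210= -0.08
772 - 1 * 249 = 523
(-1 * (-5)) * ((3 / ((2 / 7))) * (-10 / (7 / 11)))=-825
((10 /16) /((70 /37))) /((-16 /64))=-37 /28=-1.32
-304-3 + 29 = -278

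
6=6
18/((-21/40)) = -240/7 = -34.29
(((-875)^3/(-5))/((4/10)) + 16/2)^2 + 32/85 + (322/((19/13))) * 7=724804474166250612927/6460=112198835010255512.84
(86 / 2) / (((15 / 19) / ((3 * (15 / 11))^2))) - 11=108964 / 121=900.53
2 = 2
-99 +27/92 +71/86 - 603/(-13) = -2648353/51428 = -51.50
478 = 478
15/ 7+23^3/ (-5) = -85094/ 35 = -2431.26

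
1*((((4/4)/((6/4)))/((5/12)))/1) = 8/5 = 1.60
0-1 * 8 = -8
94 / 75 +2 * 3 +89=7219 / 75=96.25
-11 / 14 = -0.79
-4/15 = -0.27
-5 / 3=-1.67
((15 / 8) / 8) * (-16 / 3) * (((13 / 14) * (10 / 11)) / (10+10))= -65 / 1232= -0.05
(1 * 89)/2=89/2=44.50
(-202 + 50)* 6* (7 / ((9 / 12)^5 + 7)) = -6537216 / 7411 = -882.10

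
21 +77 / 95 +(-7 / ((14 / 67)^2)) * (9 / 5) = -709603 / 2660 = -266.77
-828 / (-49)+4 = 1024 / 49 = 20.90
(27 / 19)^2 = 2.02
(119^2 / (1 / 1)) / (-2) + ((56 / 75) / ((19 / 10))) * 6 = -1344847 / 190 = -7078.14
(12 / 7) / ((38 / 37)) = 222 / 133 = 1.67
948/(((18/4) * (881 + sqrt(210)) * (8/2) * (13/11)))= 139198/2751099- 158 * sqrt(210)/2751099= 0.05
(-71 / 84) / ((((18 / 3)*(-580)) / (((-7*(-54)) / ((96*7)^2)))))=0.00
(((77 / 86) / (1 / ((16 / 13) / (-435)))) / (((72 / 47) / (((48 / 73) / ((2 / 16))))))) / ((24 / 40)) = -463232 / 31951881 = -0.01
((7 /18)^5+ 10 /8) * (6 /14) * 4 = 2378767 /1102248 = 2.16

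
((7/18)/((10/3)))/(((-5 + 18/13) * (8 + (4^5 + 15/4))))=-91/2920815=-0.00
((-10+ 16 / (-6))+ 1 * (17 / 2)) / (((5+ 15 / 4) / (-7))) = 10 / 3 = 3.33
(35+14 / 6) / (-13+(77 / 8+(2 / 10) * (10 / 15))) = -4480 / 389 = -11.52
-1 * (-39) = 39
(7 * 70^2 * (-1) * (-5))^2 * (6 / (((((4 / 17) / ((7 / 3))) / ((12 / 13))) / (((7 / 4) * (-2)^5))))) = -1176019404000000 / 13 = -90463031076923.08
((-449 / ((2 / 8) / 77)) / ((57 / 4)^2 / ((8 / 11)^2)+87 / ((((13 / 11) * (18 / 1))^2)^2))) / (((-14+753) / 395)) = -317631537548881920 / 1649717220367051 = -192.54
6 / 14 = 3 / 7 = 0.43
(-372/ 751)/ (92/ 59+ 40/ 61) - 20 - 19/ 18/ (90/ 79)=-51283309783/ 2424723660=-21.15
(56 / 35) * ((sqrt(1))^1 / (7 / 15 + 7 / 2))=48 / 119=0.40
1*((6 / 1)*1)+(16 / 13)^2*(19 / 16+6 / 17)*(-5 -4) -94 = -313160 / 2873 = -109.00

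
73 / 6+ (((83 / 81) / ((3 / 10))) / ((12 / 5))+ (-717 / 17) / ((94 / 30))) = 75298 / 582471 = 0.13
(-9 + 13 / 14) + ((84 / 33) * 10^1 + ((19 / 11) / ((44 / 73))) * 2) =19578 / 847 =23.11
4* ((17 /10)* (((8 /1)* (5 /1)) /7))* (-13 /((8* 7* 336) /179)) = -39559 /8232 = -4.81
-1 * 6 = -6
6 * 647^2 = 2511654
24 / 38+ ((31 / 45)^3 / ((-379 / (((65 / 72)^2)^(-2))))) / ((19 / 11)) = 10135999942836 / 16067793828125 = 0.63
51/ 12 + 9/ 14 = 137/ 28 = 4.89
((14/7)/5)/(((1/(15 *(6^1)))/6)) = 216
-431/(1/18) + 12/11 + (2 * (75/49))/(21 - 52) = -129611844/16709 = -7757.01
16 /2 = 8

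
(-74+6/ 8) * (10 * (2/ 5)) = -293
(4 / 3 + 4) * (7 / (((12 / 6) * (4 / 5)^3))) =875 / 24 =36.46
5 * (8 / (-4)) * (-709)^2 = -5026810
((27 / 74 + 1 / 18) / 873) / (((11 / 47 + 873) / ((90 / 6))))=16450 / 1988546463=0.00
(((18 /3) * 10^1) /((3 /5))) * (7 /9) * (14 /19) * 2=19600 /171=114.62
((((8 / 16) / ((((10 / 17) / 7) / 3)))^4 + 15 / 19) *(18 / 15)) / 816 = 308624104419 / 2067200000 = 149.30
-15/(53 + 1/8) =-24/85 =-0.28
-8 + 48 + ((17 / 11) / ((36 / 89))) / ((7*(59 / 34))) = 3296681 / 81774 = 40.31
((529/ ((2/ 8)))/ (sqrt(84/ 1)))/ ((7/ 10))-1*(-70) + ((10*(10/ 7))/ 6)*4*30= 10580*sqrt(21)/ 147 + 2490/ 7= 685.54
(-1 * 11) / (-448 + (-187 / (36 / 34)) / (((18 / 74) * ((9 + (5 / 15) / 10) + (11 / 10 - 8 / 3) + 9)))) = 146718 / 6563539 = 0.02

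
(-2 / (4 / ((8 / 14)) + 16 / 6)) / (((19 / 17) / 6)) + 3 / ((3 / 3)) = 1.89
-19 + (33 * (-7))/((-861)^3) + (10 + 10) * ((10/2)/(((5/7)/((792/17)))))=3360287257864/516700737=6503.35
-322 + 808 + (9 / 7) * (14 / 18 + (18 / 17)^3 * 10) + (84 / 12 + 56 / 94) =509.86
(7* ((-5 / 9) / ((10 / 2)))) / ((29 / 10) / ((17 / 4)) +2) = -595 / 2052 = -0.29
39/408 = 13/136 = 0.10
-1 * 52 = -52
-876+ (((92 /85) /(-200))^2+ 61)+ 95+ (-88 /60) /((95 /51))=-247365204949 /343187500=-720.79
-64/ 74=-32/ 37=-0.86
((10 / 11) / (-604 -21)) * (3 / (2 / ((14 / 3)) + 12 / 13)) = -182 / 56375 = -0.00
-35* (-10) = 350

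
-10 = -10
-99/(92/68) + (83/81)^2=-10883716/150903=-72.12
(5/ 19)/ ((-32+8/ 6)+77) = 15/ 2641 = 0.01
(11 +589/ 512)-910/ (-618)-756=-742.38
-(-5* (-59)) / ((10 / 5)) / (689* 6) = -295 / 8268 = -0.04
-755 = -755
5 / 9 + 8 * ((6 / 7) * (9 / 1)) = 3923 / 63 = 62.27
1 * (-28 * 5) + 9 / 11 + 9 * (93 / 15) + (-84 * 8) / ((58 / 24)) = -576514 / 1595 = -361.45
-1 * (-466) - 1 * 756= -290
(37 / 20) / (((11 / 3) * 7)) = 111 / 1540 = 0.07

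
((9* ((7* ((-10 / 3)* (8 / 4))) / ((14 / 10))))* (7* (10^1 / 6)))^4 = 150062500000000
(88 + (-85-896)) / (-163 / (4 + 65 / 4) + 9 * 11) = -72333 / 7367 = -9.82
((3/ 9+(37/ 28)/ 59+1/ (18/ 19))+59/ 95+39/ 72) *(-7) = -7271359/ 403560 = -18.02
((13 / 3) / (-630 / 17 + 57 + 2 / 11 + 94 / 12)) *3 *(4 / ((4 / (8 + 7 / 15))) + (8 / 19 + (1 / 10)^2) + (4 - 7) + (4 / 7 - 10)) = -342481711 / 208590550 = -1.64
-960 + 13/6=-5747/6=-957.83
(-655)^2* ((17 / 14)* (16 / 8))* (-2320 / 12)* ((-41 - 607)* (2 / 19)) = 13740154646.62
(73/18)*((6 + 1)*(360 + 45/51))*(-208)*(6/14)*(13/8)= -25229165/17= -1484068.53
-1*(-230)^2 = -52900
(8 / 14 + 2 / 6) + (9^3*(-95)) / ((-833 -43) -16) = 78.54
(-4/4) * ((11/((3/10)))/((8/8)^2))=-110/3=-36.67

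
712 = 712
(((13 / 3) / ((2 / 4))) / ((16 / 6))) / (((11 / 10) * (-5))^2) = 13 / 121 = 0.11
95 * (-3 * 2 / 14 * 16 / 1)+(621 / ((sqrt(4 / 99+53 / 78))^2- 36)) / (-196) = -5796575013 / 8899478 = -651.34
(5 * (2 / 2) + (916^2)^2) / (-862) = -704014971141 / 862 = -816722704.34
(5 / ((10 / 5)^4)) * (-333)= -1665 / 16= -104.06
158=158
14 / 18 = 7 / 9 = 0.78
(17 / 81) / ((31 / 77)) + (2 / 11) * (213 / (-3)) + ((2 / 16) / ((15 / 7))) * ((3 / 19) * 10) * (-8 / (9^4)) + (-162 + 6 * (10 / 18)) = -7271310379 / 42508719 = -171.05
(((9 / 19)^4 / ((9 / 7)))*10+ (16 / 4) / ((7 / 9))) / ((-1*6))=-841461 / 912247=-0.92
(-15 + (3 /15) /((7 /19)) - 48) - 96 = -158.46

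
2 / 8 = 1 / 4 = 0.25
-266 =-266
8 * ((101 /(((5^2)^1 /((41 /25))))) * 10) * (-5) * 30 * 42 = -3339302.40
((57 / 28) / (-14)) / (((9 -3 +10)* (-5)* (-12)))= -19 / 125440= -0.00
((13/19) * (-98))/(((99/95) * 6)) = -3185/297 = -10.72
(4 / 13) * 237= 948 / 13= 72.92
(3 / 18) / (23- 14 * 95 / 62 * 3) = -31 / 7692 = -0.00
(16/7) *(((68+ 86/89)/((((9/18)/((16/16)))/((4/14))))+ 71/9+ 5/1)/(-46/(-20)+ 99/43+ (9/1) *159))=2017463680/24228760941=0.08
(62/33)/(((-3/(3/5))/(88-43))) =-186/11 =-16.91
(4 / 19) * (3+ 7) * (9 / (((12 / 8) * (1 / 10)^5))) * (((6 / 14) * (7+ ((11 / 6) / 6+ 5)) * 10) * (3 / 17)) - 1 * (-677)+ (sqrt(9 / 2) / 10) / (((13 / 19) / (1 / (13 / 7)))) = 399 * sqrt(2) / 3380+ 26581530697 / 2261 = 11756537.41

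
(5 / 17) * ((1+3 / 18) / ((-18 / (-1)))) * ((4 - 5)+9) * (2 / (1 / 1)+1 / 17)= 2450 / 7803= 0.31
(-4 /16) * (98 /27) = -49 /54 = -0.91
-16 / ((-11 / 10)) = 160 / 11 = 14.55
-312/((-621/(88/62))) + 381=2449453/6417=381.71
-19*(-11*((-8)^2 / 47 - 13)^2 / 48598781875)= 3291299 / 5650247850625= 0.00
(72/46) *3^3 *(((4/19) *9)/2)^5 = 1836660096/56950277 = 32.25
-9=-9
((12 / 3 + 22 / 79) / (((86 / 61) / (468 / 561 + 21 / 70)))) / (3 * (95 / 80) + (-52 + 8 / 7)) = -0.07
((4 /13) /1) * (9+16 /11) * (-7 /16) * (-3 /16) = 2415 /9152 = 0.26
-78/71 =-1.10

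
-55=-55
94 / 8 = 47 / 4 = 11.75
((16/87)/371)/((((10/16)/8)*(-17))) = -1024/2743545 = -0.00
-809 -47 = -856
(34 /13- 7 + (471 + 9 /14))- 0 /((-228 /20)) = 85041 /182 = 467.26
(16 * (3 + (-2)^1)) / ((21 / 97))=1552 / 21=73.90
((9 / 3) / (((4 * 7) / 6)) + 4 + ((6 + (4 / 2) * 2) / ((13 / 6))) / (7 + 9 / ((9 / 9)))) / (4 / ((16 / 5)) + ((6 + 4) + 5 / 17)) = 0.43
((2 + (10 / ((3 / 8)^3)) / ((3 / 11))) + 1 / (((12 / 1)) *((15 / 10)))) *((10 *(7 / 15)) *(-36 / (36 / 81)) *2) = -1581622 / 3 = -527207.33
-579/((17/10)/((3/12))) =-2895/34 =-85.15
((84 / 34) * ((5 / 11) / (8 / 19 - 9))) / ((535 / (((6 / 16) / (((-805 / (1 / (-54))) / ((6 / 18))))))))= -0.00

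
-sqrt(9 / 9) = -1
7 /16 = 0.44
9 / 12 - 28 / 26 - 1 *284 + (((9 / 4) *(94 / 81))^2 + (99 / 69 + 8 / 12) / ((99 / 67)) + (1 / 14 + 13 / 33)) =-1027992529 / 3729726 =-275.62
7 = 7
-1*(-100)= 100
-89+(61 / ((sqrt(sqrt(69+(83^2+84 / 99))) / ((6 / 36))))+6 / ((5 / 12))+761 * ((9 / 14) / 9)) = -1417 / 70+61 * 229642^(3 / 4) * 33^(1 / 4) / 1377852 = -19.13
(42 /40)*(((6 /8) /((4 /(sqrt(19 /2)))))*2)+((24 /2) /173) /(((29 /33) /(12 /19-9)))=-62964 /95323+63*sqrt(38) /320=0.55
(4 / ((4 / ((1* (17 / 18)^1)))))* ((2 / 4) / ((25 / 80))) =68 / 45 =1.51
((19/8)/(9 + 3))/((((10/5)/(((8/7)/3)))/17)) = 323/504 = 0.64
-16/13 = -1.23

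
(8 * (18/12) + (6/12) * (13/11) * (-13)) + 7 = 249/22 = 11.32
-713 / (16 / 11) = -7843 / 16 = -490.19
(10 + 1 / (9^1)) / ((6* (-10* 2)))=-91 / 1080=-0.08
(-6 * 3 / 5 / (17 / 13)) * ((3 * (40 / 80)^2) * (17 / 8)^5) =-29315871 / 327680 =-89.46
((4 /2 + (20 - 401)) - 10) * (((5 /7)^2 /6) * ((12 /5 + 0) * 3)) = -11670 /49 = -238.16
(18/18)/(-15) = -1/15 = -0.07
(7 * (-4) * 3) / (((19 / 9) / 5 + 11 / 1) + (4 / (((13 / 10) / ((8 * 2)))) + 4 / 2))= -1755 / 1309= -1.34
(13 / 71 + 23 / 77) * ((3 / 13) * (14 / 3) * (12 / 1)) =63216 / 10153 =6.23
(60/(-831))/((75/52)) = -208/4155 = -0.05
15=15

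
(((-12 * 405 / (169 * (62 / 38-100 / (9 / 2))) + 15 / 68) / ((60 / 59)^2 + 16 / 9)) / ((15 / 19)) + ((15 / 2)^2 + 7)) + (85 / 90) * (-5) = 1901054596190515 / 32081919262848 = 59.26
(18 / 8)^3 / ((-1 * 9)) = -81 / 64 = -1.27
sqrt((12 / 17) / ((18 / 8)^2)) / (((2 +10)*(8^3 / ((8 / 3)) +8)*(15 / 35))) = 0.00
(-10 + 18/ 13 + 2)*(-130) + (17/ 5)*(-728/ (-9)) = 1135.02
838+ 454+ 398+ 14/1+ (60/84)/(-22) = 262411/154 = 1703.97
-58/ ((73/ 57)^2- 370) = 6498/ 41269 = 0.16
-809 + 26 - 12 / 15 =-3919 / 5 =-783.80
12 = 12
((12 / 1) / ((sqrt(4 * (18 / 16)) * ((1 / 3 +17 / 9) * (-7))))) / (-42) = 3 * sqrt(2) / 490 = 0.01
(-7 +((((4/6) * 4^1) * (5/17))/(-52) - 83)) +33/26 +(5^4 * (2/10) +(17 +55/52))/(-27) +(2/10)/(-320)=-897865567/9547200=-94.04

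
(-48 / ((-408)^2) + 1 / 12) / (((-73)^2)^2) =24 / 8207091649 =0.00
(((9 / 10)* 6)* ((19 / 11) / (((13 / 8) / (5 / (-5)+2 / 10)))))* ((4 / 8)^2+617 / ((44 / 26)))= -65881512 / 39325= -1675.31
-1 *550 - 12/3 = -554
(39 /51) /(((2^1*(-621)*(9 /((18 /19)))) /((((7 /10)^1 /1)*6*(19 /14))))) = -13 /35190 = -0.00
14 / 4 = 7 / 2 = 3.50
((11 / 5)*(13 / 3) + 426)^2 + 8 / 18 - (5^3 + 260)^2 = 41464.73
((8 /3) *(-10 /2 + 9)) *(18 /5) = 192 /5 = 38.40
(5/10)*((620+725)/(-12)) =-1345/24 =-56.04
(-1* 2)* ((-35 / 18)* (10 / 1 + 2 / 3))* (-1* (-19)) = 21280 / 27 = 788.15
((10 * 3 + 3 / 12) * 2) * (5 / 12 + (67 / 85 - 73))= -8860951 / 2040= -4343.60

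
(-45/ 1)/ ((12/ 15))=-225/ 4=-56.25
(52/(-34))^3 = -17576/4913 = -3.58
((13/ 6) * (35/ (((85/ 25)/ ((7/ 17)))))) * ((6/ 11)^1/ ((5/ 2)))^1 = 6370/ 3179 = 2.00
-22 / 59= -0.37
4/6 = 2/3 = 0.67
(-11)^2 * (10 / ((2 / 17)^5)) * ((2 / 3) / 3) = 859013485 / 72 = 11930742.85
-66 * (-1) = 66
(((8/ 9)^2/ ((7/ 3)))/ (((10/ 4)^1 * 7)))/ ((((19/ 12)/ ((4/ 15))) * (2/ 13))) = 13312/ 628425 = 0.02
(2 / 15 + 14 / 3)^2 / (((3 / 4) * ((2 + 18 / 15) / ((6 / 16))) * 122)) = 9 / 305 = 0.03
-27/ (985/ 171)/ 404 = -4617/ 397940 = -0.01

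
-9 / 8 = -1.12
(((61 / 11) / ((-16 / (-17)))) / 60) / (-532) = -0.00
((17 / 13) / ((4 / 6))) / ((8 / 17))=867 / 208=4.17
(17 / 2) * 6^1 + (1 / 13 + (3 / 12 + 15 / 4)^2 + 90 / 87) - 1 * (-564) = 632.11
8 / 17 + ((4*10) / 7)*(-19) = -12864 / 119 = -108.10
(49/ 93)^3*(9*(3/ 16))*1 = 117649/ 476656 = 0.25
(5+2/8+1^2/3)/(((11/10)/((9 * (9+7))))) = 8040/11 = 730.91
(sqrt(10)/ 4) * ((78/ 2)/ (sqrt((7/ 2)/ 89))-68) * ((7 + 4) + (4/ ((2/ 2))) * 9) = -799 * sqrt(10) + 1833 * sqrt(3115)/ 14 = 4780.75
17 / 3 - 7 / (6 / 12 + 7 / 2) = 47 / 12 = 3.92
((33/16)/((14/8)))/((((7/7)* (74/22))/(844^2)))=64644492/259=249592.63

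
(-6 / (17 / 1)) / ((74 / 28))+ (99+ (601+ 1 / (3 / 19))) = 1332599 / 1887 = 706.20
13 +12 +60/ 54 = 26.11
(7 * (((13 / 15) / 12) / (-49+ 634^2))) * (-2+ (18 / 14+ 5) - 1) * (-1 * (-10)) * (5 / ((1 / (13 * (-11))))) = -19435 / 657666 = -0.03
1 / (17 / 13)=13 / 17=0.76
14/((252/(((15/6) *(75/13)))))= 125/156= 0.80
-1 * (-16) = 16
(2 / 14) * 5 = 5 / 7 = 0.71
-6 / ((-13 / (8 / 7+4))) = 216 / 91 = 2.37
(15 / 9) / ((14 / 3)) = 0.36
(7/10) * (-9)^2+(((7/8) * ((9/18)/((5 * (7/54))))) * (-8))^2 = 4293/50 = 85.86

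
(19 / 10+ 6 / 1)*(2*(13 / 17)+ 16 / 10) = 10507 / 425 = 24.72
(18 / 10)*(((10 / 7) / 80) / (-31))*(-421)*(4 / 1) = 3789 / 2170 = 1.75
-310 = -310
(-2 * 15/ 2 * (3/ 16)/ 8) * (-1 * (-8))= -45/ 16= -2.81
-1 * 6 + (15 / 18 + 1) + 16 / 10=-77 / 30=-2.57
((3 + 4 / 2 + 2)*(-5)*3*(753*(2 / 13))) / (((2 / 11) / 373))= -24954130.38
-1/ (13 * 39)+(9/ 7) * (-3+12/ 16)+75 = 1023605/ 14196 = 72.11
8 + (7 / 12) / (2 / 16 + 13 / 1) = 362 / 45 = 8.04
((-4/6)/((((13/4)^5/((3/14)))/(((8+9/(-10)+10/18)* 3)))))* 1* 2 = -54272/2998905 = -0.02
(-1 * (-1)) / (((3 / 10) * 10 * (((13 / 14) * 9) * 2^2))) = 7 / 702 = 0.01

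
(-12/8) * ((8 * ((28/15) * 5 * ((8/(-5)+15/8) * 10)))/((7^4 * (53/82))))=-3608/18179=-0.20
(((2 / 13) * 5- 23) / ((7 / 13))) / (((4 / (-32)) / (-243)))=-561816 / 7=-80259.43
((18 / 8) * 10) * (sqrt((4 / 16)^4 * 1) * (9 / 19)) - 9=-5067 / 608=-8.33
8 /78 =4 /39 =0.10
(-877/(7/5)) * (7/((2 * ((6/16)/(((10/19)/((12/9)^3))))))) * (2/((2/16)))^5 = -25863782400/19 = -1361251705.26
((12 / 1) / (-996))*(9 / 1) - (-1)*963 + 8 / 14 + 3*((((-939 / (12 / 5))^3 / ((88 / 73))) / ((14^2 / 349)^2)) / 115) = -1696853097711422729 / 413029163008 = -4108313.04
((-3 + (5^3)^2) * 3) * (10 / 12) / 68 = 39055 / 68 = 574.34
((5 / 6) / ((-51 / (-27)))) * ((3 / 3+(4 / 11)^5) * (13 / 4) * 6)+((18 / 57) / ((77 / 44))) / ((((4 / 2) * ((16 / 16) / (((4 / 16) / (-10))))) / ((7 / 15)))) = 45031114891 / 5201947300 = 8.66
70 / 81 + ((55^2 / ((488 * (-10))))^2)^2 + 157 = 11613788962818337 / 73499483897856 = 158.01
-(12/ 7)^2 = -144/ 49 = -2.94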